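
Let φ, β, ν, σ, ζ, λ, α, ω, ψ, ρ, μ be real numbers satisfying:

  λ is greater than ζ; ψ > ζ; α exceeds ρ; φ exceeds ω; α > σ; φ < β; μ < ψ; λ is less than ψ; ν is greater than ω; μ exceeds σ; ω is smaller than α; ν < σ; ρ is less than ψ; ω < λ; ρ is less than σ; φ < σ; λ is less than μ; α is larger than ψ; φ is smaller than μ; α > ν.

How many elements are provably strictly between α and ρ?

3

The relations place ρ below α. An element lies strictly between them when it is forced above ρ and also forced below α.
Above ρ: {σ, μ, ψ}. Below α: {ζ, ω, ν, φ, σ, λ, μ, ψ}.
Intersection: {σ, μ, ψ} — 3.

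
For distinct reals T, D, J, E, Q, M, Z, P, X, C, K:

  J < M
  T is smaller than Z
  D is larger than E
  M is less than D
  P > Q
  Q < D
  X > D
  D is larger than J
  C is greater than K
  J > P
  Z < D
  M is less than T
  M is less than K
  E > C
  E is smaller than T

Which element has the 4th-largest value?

T

The consecutive relations fix a unique order: Q < P < J < M < K < C < E < T < Z < D < X.
The 4th largest is T.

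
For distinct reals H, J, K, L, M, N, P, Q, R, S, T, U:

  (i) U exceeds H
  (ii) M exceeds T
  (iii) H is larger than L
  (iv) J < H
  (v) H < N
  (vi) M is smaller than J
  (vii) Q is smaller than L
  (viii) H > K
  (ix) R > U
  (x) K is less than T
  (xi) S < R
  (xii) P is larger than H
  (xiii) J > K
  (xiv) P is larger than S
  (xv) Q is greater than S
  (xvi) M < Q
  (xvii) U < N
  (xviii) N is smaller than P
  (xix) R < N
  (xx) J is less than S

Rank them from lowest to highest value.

Nothing is placed below K, so it is least; from there K < T; T < M; M < J; J < S; S < Q; Q < L; L < H; H < U; U < R; R < N; N < P, each given directly.

K < T < M < J < S < Q < L < H < U < R < N < P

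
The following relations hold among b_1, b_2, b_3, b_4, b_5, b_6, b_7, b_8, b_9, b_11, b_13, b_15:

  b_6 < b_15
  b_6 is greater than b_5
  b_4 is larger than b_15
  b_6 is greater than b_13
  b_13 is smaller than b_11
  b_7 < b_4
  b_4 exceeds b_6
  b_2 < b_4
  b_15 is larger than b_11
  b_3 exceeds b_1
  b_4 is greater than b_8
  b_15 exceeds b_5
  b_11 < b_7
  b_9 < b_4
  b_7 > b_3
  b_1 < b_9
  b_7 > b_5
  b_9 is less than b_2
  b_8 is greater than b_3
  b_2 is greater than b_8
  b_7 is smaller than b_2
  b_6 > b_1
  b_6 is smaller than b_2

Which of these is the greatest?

b_4

b_1 is not greatest since b_1 < b_9; b_9 is not greatest since b_9 < b_2; b_13 is not greatest since b_13 < b_6; b_3 is not greatest since b_3 < b_8; b_8 is not greatest since b_8 < b_2; b_5 is not greatest since b_5 < b_6; b_11 is not greatest since b_11 < b_7; b_6 is not greatest since b_6 < b_15; b_7 is not greatest since b_7 < b_2; b_2 is not greatest since b_2 < b_4; b_15 is not greatest since b_15 < b_4.
Only b_4 has nothing above it, so b_4 is the greatest.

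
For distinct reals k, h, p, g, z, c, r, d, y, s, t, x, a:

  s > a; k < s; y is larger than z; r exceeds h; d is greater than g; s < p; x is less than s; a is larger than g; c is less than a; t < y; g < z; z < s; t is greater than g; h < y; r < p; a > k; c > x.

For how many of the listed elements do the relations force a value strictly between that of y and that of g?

2

The relations place g below y. An element lies strictly between them when it is forced above g and also forced below y.
Above g: {z, a, s, t, d, p}. Below y: {h, z, t}.
Intersection: {z, t} — 2.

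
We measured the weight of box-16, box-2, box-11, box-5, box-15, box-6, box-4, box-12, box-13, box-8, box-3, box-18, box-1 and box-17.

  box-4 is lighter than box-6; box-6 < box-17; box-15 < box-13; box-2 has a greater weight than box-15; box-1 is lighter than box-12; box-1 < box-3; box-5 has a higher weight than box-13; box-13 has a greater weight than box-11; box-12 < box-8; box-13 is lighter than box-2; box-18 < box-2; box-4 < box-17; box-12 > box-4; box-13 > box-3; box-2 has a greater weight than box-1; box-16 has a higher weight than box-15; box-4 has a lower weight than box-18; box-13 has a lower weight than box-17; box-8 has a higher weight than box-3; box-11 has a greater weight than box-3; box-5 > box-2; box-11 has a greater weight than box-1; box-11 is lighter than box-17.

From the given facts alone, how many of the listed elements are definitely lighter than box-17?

7

Directly below box-17: box-4, box-6, box-11, box-13.
One step further: box-15, box-1, box-3 (7 so far).
Nothing else is reachable below box-17; 7 in all.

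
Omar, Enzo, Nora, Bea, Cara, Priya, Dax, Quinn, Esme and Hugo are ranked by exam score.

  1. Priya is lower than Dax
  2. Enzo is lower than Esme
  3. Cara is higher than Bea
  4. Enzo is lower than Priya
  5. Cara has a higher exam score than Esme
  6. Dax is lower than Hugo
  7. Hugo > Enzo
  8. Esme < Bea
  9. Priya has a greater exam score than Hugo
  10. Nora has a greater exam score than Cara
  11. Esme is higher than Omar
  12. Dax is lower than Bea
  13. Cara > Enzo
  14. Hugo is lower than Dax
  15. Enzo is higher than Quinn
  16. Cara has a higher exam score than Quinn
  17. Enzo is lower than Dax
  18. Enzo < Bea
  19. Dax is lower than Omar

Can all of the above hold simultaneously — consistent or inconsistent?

inconsistent

Chaining the given relations yields Hugo < Priya < Dax, so Hugo < Dax. But one relation states Dax < Hugo. These cannot both hold.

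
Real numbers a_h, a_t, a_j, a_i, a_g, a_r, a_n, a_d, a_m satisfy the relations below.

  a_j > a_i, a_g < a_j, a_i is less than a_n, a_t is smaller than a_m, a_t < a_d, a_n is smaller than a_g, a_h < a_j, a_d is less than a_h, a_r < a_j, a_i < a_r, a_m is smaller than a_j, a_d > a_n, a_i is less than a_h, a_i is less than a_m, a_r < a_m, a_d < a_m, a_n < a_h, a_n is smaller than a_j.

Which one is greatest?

a_j

Chaining downward from a_j: directly below it, a_i, a_n, a_g, a_r, a_h, a_m; then a_t, a_d.
That covers every other element, and nothing is given above a_j, so a_j is the greatest.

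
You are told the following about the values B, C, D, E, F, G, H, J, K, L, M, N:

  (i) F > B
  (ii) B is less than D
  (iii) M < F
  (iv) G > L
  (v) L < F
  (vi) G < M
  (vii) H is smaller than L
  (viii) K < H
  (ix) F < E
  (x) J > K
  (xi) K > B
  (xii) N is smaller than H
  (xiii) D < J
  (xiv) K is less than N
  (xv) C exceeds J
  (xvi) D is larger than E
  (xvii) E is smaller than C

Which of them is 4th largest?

E

Chaining the given pairs: B < K < N < H < L < G < M < F < E < D < J < C.
The 4th largest is E.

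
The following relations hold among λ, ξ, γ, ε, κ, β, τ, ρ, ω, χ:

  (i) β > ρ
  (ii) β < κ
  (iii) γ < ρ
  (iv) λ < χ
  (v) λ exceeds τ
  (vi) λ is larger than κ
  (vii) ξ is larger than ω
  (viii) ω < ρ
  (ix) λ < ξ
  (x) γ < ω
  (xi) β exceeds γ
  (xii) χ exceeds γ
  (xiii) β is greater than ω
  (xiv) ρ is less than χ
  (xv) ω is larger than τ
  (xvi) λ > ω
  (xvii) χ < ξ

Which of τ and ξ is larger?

ξ

Chaining the given relations: τ < ω < ρ < β < κ < λ < χ < ξ.
So τ < ξ; ξ is the larger of the two.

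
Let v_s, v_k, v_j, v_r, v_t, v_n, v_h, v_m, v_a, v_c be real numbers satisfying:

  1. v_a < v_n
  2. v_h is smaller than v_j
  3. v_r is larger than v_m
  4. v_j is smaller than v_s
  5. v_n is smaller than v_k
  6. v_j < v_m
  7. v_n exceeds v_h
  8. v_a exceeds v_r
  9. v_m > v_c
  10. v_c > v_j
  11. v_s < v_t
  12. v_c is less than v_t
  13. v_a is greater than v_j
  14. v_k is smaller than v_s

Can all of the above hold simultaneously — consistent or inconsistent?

consistent

Every relation is compatible with v_h < v_j < v_c < v_m < v_r < v_a < v_n < v_k < v_s < v_t; the set is consistent.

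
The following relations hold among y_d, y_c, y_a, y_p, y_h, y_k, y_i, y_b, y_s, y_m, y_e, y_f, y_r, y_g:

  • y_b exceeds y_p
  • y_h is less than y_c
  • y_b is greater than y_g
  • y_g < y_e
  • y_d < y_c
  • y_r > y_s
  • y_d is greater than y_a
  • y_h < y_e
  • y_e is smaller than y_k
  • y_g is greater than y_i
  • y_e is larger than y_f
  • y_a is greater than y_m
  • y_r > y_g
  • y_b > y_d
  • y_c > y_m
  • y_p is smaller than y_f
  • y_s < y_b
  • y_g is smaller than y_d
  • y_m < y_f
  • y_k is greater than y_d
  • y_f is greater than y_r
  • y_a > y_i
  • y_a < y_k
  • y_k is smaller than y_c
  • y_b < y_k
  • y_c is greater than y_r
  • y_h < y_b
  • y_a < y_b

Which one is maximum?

y_m is not greatest since y_m < y_f; y_s is not greatest since y_s < y_r; y_p is not greatest since y_p < y_f; y_i is not greatest since y_i < y_a; y_a is not greatest since y_a < y_d; y_g is not greatest since y_g < y_b; y_r is not greatest since y_r < y_f; y_h is not greatest since y_h < y_b; y_f is not greatest since y_f < y_e; y_d is not greatest since y_d < y_b; y_b is not greatest since y_b < y_k; y_e is not greatest since y_e < y_k; y_k is not greatest since y_k < y_c.
Only y_c has nothing above it, so y_c is the maximum.

y_c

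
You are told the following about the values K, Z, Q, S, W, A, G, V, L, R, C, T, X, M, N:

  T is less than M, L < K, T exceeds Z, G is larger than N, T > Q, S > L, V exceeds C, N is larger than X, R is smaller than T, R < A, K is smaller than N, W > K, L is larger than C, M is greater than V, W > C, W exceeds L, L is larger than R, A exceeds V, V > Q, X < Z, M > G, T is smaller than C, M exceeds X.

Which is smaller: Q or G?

Q

Link the given pairs in sequence: Q < T; T < C; C < L; L < K; K < N; N < G.
Together: Q < T < C < L < K < N < G.
So Q < G; Q is the smaller of the two.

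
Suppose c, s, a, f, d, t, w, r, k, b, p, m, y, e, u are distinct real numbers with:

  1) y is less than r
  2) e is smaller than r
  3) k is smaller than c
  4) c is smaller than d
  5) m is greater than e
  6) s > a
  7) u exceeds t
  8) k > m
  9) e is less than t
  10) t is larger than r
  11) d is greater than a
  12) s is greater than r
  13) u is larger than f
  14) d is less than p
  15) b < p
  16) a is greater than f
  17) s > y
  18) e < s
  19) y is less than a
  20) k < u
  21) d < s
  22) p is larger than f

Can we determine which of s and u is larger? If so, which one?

undetermined

Following every chain through s: below s we get f, e, m, y, k, a, c, r, d.
u is not reached, and no chain runs the other way from u to s.
So the given relations leave the order of s and u undetermined.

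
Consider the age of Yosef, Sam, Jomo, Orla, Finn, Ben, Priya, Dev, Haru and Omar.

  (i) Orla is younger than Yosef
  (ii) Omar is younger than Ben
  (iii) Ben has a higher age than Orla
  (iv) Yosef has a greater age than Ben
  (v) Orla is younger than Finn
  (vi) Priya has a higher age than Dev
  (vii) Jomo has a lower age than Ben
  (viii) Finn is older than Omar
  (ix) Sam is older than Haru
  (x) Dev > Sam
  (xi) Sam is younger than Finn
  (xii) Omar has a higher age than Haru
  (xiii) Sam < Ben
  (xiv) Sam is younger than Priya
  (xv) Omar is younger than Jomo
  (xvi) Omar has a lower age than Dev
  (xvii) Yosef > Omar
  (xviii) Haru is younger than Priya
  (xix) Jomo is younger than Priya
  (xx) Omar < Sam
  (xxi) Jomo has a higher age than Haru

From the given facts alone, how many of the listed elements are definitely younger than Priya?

5

The elements the relations force below Priya are Haru, Omar, Sam, Jomo, Dev — no chain reaches any other.
That is 5.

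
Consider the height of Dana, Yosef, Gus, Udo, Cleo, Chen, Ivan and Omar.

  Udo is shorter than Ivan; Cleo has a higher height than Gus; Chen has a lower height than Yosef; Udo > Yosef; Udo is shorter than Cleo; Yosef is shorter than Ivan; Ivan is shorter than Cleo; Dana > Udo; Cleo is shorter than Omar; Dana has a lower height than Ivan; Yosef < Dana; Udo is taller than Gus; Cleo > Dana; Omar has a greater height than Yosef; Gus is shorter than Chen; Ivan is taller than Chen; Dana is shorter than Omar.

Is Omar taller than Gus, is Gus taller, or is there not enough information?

Link the given pairs in sequence: Gus < Chen; Chen < Yosef; Yosef < Udo; Udo < Dana; Dana < Ivan; Ivan < Cleo; Cleo < Omar.
Together: Gus < Chen < Yosef < Udo < Dana < Ivan < Cleo < Omar.
So Omar is taller.

Omar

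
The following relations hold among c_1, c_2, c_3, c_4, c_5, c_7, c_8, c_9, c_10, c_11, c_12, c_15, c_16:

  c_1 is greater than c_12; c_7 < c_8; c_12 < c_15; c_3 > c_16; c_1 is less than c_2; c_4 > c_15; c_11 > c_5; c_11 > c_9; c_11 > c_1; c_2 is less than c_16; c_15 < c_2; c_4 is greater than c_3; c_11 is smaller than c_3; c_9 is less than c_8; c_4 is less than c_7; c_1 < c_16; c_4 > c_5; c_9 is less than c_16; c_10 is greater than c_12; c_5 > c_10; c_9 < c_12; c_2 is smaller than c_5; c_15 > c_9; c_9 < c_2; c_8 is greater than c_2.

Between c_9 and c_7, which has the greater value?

c_9 < c_12 and c_12 < c_10 give c_9 < c_10.
Then c_10 < c_5 extends the chain to c_5.
Then c_5 < c_11 extends the chain to c_11.
Then c_11 < c_3 extends the chain to c_3.
Then c_3 < c_4 extends the chain to c_4.
Then c_4 < c_7 extends the chain to c_7.
So c_9 < c_7; c_7 is the larger of the two.

c_7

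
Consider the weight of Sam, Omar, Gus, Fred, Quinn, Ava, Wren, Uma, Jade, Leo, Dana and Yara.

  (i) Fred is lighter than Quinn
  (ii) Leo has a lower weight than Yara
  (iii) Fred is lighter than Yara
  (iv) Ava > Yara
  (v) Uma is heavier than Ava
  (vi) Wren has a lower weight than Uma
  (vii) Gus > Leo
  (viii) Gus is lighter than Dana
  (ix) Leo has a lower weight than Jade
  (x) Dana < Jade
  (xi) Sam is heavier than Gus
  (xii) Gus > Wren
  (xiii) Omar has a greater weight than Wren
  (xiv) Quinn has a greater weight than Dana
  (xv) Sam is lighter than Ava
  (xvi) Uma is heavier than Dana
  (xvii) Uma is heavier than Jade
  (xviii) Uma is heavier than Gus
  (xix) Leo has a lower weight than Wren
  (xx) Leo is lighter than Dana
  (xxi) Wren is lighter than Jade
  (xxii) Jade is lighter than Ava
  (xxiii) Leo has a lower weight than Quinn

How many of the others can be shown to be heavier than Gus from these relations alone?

6

Directly above Gus: Dana, Sam, Uma.
One step further: Jade, Ava, Quinn (6 so far).
Nothing else is reachable above Gus; 6 in all.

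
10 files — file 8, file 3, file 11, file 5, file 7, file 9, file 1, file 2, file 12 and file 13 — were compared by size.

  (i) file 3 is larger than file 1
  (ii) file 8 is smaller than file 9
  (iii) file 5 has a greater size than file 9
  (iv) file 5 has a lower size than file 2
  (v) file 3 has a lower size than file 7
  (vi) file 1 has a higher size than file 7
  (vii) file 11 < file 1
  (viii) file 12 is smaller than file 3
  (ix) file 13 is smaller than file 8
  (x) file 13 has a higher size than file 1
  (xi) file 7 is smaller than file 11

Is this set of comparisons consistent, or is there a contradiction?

We have file 1 < file 3 stated directly, yet also file 3 < file 7 < file 11 < file 1 by chaining the others — so file 3 < file 1. Contradiction.

inconsistent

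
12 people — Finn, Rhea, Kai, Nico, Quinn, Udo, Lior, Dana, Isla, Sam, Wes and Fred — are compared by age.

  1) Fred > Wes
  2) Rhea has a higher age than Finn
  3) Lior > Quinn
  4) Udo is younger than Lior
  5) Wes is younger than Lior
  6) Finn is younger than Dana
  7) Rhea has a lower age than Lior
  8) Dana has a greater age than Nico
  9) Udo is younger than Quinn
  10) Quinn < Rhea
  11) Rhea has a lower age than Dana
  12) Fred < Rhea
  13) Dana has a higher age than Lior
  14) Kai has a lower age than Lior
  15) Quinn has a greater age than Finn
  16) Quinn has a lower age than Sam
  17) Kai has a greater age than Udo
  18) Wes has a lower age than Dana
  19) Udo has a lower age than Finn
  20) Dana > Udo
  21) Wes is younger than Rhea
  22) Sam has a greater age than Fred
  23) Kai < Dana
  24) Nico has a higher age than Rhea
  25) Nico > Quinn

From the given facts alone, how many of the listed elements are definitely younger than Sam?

5

The elements the relations force below Sam are Udo, Finn, Wes, Quinn, Fred — no chain reaches any other.
That is 5.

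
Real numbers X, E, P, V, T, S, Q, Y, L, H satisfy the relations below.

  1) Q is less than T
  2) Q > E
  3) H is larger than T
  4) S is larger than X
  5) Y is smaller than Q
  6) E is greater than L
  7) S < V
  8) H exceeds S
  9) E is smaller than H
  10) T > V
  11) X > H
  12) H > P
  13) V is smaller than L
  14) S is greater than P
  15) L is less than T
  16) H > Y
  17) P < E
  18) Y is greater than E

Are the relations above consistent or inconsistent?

We have X < S stated directly, yet also S < V < L < E < Y < Q < T < H < X by chaining the others — so S < X. Contradiction.

inconsistent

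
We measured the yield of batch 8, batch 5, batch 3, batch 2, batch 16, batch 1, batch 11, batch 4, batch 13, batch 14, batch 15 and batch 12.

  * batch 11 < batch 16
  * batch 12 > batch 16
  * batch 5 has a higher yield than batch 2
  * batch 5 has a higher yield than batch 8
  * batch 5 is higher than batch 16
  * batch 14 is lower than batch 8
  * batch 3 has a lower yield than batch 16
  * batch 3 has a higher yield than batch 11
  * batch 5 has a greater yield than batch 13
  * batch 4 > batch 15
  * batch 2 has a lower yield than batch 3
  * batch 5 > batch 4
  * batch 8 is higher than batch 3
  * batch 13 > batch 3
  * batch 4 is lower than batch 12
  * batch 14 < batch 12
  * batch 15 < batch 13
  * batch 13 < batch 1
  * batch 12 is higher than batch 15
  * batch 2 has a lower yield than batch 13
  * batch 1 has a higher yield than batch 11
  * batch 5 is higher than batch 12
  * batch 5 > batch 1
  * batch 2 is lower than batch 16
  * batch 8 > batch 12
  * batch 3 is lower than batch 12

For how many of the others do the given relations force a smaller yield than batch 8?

8

From batch 8 the given relations immediately reach batch 14, batch 3, batch 12.
From those, batch 11, batch 2, batch 16, batch 15, batch 4 — 8 in total.
Nothing else is reachable below batch 8; 8 in all.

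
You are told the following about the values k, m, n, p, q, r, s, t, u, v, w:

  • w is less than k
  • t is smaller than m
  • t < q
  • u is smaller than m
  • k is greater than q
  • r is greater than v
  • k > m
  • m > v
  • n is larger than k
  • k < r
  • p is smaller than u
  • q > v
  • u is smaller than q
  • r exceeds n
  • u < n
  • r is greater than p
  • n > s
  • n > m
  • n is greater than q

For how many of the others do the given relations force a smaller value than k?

7

Directly below k: w, m, q.
One step further: t, v, u (6 so far).
One step further: p (7 so far).
No other element is forced below k by the given relations, so the count is 7.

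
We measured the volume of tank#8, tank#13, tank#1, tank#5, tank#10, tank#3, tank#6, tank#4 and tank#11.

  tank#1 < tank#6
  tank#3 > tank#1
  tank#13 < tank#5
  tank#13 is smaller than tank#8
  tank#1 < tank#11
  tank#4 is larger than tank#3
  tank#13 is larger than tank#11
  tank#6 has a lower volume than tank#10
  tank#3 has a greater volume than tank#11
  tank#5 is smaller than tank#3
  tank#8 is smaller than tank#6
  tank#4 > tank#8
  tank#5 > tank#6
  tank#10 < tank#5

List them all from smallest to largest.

Each adjacent pair is fixed by a given relation: tank#1 < tank#11; tank#11 < tank#13; tank#13 < tank#8; tank#8 < tank#6; tank#6 < tank#10; tank#10 < tank#5; tank#5 < tank#3; tank#3 < tank#4. Chaining them end to end gives the full order.

tank#1 < tank#11 < tank#13 < tank#8 < tank#6 < tank#10 < tank#5 < tank#3 < tank#4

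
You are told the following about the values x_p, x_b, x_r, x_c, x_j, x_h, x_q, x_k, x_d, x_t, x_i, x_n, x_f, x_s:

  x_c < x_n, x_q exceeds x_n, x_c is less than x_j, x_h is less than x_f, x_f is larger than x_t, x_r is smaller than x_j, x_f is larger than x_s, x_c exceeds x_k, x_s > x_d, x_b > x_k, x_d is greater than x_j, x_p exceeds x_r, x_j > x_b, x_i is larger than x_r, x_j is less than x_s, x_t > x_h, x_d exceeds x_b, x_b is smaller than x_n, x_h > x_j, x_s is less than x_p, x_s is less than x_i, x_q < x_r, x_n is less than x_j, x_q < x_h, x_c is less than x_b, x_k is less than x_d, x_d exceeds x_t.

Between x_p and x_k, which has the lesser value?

The relevant relations are x_k < x_c; x_c < x_b; x_b < x_n; x_n < x_q; x_q < x_r; x_r < x_j; x_j < x_h; x_h < x_t; x_t < x_d; x_d < x_s; x_s < x_p.
Chaining these gives x_k < x_c < x_b < x_n < x_q < x_r < x_j < x_h < x_t < x_d < x_s < x_p.
So x_k < x_p; x_k is the smaller of the two.

x_k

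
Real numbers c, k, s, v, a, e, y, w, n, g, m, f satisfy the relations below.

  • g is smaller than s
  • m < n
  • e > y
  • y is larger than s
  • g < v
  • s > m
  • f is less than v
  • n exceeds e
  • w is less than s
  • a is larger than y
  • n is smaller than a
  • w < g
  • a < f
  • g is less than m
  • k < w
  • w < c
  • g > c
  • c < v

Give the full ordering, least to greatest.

k < w < c < g < m < s < y < e < n < a < f < v

Nothing is placed below k, so it is least; from there k < w; w < c; c < g; g < m; m < s; s < y; y < e; e < n; n < a; a < f; f < v, each given directly.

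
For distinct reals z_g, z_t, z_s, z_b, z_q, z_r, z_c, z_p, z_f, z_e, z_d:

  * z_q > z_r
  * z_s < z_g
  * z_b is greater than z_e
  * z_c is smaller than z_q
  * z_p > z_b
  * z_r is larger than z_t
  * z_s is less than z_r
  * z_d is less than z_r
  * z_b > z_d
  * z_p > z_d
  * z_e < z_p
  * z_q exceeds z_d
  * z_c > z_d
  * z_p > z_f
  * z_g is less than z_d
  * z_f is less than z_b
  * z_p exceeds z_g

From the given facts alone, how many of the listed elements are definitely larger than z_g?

6

From z_g the given relations immediately reach z_d, z_p.
From those, z_b, z_c, z_r, z_q — 6 in total.
No other element is forced above z_g by the given relations, so the count is 6.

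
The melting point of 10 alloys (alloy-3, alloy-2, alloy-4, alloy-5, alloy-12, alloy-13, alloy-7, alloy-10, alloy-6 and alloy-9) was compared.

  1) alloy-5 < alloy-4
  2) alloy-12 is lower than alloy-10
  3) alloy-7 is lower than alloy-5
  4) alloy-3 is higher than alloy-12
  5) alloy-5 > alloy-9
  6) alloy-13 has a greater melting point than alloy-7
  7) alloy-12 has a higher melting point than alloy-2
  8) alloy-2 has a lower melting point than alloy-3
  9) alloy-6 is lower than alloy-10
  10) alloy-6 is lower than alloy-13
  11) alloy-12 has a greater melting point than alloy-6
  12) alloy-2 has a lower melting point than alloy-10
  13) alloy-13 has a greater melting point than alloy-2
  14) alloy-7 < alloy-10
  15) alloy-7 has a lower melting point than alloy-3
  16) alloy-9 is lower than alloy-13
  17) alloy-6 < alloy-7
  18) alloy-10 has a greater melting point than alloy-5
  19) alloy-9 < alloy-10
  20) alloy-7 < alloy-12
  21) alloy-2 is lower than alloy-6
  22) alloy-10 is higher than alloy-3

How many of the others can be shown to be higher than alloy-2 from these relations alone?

From alloy-2 the given relations immediately reach alloy-6, alloy-12, alloy-13, alloy-3, alloy-10.
From those, alloy-7 — 6 in total.
From those, alloy-5 — 7 in total.
From those, alloy-4 — 8 in total.
No other element is forced above alloy-2 by the given relations, so the count is 8.

8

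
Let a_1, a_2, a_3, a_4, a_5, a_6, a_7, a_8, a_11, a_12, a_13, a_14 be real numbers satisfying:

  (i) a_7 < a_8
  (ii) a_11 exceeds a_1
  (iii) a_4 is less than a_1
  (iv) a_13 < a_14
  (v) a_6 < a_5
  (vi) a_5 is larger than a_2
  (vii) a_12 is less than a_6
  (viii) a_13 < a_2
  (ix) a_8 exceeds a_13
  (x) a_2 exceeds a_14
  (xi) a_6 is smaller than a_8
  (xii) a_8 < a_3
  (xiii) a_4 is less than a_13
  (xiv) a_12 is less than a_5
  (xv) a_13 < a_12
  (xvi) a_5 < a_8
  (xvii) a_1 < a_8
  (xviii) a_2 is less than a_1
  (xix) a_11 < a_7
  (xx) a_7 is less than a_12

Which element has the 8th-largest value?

Chaining the given pairs: a_4 < a_13 < a_14 < a_2 < a_1 < a_11 < a_7 < a_12 < a_6 < a_5 < a_8 < a_3.
Counting 8 from the largest end gives a_1.

a_1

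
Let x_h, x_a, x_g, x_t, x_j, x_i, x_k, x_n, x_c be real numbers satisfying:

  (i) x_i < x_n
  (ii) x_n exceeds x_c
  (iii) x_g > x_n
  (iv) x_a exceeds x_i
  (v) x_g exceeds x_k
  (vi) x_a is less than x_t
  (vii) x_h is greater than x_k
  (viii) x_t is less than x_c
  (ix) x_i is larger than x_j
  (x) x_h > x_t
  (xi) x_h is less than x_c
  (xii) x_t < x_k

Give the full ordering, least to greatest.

x_j < x_i < x_a < x_t < x_k < x_h < x_c < x_n < x_g

The consecutive links are each given: x_j < x_i; x_i < x_a; x_a < x_t; x_t < x_k; x_k < x_h; x_h < x_c; x_c < x_n; x_n < x_g.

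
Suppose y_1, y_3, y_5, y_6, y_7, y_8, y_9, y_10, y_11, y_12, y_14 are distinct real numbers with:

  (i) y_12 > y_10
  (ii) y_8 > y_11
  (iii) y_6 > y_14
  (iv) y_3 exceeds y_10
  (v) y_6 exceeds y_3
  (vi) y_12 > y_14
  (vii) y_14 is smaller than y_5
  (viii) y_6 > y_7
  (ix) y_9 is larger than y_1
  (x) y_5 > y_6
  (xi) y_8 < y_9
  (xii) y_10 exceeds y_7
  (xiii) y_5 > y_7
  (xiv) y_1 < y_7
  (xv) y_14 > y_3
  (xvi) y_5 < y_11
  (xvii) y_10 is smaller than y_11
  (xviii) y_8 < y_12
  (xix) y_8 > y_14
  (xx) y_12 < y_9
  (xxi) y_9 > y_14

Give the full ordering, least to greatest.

y_1 < y_7 < y_10 < y_3 < y_14 < y_6 < y_5 < y_11 < y_8 < y_12 < y_9

The consecutive links are each given: y_1 < y_7; y_7 < y_10; y_10 < y_3; y_3 < y_14; y_14 < y_6; y_6 < y_5; y_5 < y_11; y_11 < y_8; y_8 < y_12; y_12 < y_9.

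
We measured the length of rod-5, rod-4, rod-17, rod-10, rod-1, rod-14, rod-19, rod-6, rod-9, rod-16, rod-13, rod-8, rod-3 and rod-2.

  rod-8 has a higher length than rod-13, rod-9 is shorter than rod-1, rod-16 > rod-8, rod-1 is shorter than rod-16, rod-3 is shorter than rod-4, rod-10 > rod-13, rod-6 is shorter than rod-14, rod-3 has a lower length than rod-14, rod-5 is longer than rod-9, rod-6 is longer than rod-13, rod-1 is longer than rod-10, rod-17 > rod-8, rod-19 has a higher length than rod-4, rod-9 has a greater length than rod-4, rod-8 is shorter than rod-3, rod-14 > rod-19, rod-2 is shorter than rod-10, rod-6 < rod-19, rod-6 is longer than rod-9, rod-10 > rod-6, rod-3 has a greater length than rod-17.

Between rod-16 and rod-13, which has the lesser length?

rod-13

rod-13 < rod-8 and rod-8 < rod-17 give rod-13 < rod-17.
With rod-17 < rod-3: rod-13 < rod-8 < rod-17 < rod-3.
With rod-3 < rod-4: rod-13 < rod-8 < rod-17 < rod-3 < rod-4.
With rod-4 < rod-9: rod-13 < rod-8 < rod-17 < rod-3 < rod-4 < rod-9.
With rod-9 < rod-6: rod-13 < rod-8 < rod-17 < rod-3 < rod-4 < rod-9 < rod-6.
Then rod-6 < rod-10 extends the chain to rod-10.
With rod-10 < rod-1: rod-13 < rod-8 < rod-17 < rod-3 < rod-4 < rod-9 < rod-6 < rod-10 < rod-1.
Then rod-1 < rod-16 extends the chain to rod-16.
So rod-13 < rod-16; rod-13 is the shorter of the two.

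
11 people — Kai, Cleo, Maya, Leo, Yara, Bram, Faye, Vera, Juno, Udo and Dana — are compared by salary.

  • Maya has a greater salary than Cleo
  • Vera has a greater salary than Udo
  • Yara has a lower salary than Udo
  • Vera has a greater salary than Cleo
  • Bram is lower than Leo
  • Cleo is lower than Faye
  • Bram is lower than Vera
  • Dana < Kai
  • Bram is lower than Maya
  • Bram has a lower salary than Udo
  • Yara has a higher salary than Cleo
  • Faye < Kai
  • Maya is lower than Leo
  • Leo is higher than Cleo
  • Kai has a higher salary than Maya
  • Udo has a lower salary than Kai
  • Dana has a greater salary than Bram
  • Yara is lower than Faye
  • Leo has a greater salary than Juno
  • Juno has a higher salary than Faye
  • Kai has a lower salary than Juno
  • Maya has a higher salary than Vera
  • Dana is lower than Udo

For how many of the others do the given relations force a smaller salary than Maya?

From Maya the given relations immediately reach Cleo, Bram, Vera.
From those, Udo — 4 in total.
From those, Yara, Dana — 6 in total.
Nothing else is reachable below Maya; 6 in all.

6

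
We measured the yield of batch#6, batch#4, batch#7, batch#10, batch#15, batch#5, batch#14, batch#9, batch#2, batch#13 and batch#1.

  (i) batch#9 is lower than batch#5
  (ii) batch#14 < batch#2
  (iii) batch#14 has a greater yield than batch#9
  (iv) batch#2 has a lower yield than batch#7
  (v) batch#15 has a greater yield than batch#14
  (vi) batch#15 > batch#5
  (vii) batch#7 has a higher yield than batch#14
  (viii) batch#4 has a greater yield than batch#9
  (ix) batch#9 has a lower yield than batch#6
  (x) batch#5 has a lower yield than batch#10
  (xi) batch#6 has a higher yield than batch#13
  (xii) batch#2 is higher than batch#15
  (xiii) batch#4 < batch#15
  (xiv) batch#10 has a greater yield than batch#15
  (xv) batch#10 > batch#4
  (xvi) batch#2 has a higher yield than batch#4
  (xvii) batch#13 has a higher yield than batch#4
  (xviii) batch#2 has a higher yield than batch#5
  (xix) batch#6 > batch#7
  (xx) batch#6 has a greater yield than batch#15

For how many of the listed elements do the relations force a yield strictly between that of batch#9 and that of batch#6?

7

The relations place batch#9 below batch#6. An element lies strictly between them when it is forced above batch#9 and also forced below batch#6.
Above batch#9: {batch#5, batch#14, batch#4, batch#15, batch#2, batch#10, batch#13, batch#7}. Below batch#6: {batch#5, batch#14, batch#4, batch#15, batch#2, batch#13, batch#7}.
Intersection: {batch#5, batch#14, batch#4, batch#15, batch#2, batch#13, batch#7} — 7.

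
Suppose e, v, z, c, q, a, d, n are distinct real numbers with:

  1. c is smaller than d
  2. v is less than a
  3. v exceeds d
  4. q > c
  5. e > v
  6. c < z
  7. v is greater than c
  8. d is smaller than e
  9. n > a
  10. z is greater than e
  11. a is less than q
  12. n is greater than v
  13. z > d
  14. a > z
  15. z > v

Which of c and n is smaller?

c

The relevant relations are c < d; d < v; v < e; e < z; z < a; a < n.
Together: c < d < v < e < z < a < n.
So c < n; c is the smaller of the two.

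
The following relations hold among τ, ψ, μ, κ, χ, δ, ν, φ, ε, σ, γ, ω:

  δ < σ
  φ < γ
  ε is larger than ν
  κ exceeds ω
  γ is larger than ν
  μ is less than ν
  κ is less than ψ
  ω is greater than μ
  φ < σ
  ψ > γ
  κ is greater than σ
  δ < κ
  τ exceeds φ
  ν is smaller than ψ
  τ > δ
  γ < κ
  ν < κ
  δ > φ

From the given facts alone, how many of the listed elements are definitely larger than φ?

6

From φ the given relations immediately reach δ, γ, σ, τ.
From those, κ, ψ — 6 in total.
No other element is forced above φ by the given relations, so the count is 6.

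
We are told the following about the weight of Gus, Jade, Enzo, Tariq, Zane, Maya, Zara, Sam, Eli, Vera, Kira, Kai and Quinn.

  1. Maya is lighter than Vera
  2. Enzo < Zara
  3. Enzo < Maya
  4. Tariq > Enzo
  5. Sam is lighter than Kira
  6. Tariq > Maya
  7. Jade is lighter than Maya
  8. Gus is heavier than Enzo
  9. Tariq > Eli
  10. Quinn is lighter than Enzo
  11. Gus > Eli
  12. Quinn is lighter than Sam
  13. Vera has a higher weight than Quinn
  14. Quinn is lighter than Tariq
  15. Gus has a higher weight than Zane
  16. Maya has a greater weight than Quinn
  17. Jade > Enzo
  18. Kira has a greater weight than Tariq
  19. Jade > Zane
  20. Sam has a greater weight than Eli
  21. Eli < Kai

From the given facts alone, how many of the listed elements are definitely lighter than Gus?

4

The elements the relations force below Gus are Quinn, Enzo, Eli, Zane — no chain reaches any other.
That is 4.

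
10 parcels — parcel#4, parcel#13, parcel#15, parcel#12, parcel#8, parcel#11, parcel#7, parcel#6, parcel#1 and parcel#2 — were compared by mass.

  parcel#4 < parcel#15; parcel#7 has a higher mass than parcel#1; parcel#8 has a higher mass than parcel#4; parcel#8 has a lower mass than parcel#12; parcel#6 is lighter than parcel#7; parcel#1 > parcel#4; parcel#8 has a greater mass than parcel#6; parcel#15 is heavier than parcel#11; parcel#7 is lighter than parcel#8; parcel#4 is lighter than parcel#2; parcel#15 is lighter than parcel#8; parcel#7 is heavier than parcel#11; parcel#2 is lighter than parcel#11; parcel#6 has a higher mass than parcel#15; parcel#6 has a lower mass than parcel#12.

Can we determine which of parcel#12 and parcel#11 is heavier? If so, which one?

parcel#12

Chaining the given relations: parcel#11 < parcel#15 < parcel#6 < parcel#7 < parcel#8 < parcel#12.
So parcel#12 is heavier.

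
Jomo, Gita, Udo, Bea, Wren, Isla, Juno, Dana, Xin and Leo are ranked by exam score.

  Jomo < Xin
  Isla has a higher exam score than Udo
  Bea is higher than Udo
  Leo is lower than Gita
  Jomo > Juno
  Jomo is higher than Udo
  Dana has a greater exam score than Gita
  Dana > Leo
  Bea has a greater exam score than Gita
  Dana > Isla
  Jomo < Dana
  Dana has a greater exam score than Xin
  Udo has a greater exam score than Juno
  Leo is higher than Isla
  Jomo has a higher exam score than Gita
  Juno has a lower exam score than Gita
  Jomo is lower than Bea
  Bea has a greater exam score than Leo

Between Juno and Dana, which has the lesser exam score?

Juno

Link the given pairs in sequence: Juno < Udo; Udo < Isla; Isla < Leo; Leo < Gita; Gita < Jomo; Jomo < Xin; Xin < Dana.
Chaining these gives Juno < Udo < Isla < Leo < Gita < Jomo < Xin < Dana.
So Juno < Dana; Juno is the lower of the two.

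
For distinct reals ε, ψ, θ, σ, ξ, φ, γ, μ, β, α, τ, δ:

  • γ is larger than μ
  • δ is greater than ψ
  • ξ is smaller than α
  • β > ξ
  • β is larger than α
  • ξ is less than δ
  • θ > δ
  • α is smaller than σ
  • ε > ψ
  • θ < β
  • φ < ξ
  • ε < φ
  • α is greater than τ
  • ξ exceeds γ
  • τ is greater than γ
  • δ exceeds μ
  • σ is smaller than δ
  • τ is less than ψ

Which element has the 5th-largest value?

α

Chaining the given pairs: μ < γ < τ < ψ < ε < φ < ξ < α < σ < δ < θ < β.
The 5th largest is α.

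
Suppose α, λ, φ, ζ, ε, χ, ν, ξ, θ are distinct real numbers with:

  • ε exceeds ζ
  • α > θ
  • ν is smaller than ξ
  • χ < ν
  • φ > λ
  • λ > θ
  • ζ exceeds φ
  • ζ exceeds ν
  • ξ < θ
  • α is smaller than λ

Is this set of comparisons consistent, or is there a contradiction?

consistent

The single ordering χ < ν < ξ < θ < α < λ < φ < ζ < ε satisfies every listed relation, so no contradiction arises.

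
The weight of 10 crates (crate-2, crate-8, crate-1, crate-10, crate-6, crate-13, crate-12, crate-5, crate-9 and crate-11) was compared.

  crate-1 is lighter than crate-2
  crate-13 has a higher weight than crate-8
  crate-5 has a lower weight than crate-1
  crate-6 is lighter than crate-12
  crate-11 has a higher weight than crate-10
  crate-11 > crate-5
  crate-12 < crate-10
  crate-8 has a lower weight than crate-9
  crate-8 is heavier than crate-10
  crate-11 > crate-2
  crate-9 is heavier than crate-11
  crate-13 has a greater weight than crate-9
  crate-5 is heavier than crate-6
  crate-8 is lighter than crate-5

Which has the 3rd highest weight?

Piecing the relations together gives one ordering: crate-6 < crate-12 < crate-10 < crate-8 < crate-5 < crate-1 < crate-2 < crate-11 < crate-9 < crate-13.
The 3rd largest is crate-11.

crate-11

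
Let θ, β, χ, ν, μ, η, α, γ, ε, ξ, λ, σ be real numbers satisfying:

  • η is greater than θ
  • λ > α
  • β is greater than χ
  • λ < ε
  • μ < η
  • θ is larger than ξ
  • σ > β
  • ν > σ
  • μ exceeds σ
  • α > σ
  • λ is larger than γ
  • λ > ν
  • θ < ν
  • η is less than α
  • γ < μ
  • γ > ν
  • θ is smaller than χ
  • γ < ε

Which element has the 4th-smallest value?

Chaining the given pairs: ξ < θ < χ < β < σ < ν < γ < μ < η < α < λ < ε.
The 4th smallest is β.

β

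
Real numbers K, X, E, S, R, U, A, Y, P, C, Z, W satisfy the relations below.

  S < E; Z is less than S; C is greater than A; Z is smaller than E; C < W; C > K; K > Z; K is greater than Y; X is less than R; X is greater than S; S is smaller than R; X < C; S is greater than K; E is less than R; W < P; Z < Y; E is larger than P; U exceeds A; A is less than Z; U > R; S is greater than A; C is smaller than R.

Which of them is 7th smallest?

Chaining the given pairs: A < Z < Y < K < S < X < C < W < P < E < R < U.
Counting 7 from the smallest end gives C.

C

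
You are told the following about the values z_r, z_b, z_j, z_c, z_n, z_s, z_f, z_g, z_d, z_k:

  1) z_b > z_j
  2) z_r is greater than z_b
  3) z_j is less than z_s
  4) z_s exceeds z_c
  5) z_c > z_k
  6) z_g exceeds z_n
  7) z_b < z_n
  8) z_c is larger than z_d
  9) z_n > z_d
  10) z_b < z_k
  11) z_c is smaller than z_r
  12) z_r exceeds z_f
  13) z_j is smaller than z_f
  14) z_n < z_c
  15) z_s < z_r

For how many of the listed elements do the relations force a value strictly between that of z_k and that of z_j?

1

The relations place z_j below z_k. An element lies strictly between them when it is forced above z_j and also forced below z_k.
Above z_j: {z_b, z_n, z_g, z_f, z_c, z_s, z_r}. Below z_k: {z_b}.
Intersection: {z_b} — 1.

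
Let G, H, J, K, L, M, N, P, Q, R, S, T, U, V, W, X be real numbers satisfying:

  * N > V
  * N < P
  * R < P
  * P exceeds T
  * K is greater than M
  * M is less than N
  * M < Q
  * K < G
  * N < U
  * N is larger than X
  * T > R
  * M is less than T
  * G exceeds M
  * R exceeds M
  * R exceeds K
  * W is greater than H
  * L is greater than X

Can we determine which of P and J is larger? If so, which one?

Following every chain through J: nothing is chained to J.
P is not reached, and no chain runs the other way from P to J.
So the given relations leave the order of J and P undetermined.

undetermined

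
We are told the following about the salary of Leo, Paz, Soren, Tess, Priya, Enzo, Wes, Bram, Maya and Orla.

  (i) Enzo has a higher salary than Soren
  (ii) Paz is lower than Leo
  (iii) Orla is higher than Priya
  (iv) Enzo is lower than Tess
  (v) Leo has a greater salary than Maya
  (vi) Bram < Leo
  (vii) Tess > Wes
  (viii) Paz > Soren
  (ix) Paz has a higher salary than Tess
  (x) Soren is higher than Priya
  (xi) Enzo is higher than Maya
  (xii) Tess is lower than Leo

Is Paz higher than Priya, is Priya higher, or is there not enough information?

Priya < Soren and Soren < Enzo give Priya < Enzo.
With Enzo < Tess: Priya < Soren < Enzo < Tess.
Then Tess < Paz extends the chain to Paz.
So Paz is higher.

Paz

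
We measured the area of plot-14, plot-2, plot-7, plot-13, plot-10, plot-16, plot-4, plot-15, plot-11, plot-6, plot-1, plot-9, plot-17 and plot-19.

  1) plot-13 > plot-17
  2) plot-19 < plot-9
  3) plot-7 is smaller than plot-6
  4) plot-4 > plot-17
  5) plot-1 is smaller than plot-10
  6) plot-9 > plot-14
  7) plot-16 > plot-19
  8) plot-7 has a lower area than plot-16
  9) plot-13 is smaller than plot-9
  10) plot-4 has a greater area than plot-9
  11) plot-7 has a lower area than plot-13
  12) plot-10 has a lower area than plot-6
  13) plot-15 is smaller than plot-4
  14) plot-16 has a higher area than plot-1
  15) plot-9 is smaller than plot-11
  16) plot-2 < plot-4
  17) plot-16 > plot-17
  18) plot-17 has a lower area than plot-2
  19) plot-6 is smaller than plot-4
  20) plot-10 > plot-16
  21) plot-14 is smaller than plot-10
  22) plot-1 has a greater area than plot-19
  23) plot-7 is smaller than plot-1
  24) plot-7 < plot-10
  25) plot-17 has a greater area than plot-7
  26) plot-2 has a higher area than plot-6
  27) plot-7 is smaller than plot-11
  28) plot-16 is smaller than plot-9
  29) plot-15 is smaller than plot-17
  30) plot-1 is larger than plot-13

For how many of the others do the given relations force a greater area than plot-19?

From plot-19 the given relations immediately reach plot-1, plot-16, plot-9.
From those, plot-10, plot-4, plot-11 — 6 in total.
From those, plot-6 — 7 in total.
From those, plot-2 — 8 in total.
No other element is forced above plot-19 by the given relations, so the count is 8.

8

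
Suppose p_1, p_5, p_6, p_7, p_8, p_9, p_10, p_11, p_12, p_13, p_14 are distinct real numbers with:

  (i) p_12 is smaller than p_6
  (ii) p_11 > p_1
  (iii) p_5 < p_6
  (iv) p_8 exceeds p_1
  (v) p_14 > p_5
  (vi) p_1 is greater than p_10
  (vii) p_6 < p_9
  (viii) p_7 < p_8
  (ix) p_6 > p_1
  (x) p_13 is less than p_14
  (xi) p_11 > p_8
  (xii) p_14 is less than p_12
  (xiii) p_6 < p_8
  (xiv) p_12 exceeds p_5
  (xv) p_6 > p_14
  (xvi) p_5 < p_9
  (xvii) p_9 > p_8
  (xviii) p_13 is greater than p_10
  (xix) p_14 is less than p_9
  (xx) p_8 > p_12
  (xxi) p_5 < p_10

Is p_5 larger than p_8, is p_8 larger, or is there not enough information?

p_8

p_5 < p_10 and p_10 < p_13 give p_5 < p_13.
With p_13 < p_14: p_5 < p_10 < p_13 < p_14.
Then p_14 < p_6 extends the chain to p_6.
With p_6 < p_8: p_5 < p_10 < p_13 < p_14 < p_6 < p_8.
So p_8 is larger.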